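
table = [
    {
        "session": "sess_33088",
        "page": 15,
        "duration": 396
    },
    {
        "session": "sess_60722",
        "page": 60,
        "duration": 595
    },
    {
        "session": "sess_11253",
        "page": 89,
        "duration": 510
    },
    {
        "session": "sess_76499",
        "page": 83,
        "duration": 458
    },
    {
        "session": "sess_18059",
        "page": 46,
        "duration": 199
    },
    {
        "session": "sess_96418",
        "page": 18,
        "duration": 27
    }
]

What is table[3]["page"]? 83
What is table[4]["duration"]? 199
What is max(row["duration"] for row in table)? 595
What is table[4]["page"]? 46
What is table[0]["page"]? 15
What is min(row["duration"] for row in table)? 27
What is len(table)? 6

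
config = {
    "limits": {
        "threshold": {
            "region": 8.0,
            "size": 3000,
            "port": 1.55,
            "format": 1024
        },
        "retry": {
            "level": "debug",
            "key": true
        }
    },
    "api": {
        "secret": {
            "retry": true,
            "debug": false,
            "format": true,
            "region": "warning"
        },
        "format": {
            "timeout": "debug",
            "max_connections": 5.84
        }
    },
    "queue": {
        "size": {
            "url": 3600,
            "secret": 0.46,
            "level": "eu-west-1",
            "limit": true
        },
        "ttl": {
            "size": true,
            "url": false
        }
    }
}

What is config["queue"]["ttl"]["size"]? True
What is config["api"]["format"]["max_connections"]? 5.84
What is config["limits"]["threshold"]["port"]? 1.55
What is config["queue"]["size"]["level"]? "eu-west-1"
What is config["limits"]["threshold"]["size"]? 3000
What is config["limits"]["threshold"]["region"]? 8.0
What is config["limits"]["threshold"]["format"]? 1024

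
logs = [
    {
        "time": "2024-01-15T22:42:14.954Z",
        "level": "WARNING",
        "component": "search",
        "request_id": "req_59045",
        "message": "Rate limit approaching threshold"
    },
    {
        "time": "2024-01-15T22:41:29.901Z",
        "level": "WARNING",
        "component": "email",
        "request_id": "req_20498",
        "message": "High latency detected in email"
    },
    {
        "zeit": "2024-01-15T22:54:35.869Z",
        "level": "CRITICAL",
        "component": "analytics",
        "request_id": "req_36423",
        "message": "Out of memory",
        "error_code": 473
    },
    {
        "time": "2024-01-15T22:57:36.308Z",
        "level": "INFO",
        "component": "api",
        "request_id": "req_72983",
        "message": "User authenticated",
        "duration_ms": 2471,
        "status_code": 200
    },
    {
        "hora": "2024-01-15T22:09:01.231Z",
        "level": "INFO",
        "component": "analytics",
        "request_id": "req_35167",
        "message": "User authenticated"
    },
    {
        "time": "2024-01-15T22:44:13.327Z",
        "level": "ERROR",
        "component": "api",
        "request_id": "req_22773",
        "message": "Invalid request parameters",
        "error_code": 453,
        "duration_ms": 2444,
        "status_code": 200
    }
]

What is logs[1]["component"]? "email"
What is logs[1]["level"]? "WARNING"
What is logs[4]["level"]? "INFO"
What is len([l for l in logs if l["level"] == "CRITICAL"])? 1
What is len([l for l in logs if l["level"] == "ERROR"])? 1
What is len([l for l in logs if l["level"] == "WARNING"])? 2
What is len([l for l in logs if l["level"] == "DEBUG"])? 0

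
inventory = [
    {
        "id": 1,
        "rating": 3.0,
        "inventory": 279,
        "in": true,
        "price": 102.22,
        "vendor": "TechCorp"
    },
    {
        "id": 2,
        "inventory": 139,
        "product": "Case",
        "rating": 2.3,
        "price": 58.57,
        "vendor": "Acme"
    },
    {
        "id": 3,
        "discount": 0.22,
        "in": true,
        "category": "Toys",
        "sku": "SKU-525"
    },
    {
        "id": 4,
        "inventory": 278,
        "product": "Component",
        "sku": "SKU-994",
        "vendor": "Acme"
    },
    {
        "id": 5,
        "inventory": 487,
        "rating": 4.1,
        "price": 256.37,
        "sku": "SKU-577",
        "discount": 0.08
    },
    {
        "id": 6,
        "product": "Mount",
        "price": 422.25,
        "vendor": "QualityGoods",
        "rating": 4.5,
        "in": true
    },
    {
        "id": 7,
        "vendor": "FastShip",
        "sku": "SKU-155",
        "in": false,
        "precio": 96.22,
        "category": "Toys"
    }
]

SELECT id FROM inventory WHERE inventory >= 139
[1, 2, 4, 5]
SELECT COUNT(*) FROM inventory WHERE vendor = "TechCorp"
1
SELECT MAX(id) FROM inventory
7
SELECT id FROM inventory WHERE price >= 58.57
[1, 2, 5, 6]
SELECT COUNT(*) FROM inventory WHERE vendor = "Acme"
2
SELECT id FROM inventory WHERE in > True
[]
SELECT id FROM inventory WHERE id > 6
[7]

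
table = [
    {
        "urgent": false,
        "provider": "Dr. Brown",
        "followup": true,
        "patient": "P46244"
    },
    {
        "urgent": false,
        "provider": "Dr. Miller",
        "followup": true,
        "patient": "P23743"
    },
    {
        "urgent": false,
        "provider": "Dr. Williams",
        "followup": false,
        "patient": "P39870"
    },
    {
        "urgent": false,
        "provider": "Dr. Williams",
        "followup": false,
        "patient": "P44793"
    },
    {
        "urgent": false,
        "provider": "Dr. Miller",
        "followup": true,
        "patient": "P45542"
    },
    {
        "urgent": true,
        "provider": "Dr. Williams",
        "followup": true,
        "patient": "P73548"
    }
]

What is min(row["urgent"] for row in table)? False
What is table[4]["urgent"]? False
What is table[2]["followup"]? False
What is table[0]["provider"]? "Dr. Brown"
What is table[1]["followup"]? True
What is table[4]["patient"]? "P45542"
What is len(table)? 6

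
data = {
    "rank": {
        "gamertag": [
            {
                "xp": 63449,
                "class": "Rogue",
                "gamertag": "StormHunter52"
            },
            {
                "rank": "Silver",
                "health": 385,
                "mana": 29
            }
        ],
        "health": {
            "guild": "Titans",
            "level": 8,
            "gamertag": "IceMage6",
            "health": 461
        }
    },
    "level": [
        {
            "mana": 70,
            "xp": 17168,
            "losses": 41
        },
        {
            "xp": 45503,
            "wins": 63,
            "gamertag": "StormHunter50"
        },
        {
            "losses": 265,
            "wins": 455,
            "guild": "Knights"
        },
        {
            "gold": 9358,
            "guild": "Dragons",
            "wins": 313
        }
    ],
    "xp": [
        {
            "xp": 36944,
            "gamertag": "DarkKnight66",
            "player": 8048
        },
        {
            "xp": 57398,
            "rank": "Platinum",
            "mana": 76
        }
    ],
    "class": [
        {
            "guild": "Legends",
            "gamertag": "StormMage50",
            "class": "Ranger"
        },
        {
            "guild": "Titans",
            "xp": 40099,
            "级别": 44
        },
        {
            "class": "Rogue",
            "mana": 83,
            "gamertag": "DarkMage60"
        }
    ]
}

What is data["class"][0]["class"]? "Ranger"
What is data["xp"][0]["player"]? 8048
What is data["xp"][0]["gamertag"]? "DarkKnight66"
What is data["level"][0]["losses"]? 41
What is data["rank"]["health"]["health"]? 461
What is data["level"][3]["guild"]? "Dragons"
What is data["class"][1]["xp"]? 40099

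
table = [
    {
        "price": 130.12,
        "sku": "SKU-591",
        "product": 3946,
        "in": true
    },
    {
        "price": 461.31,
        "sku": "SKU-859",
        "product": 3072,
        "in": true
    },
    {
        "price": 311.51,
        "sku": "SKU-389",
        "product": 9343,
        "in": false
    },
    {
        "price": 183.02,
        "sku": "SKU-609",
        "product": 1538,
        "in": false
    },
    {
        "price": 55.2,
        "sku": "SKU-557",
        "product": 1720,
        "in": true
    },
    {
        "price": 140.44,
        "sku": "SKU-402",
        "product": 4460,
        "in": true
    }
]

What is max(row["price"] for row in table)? 461.31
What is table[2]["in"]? False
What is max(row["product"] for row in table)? 9343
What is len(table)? 6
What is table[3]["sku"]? "SKU-609"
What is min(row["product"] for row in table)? 1538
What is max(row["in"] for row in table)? True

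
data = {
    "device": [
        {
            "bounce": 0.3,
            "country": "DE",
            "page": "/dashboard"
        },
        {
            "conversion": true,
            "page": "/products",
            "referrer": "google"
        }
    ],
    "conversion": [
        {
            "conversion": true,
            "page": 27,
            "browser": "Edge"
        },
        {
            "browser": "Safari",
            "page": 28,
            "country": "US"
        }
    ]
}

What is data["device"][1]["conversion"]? True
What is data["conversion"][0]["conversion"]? True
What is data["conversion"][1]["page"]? 28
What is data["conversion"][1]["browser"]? "Safari"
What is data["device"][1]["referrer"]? "google"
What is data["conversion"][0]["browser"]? "Edge"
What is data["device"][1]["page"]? "/products"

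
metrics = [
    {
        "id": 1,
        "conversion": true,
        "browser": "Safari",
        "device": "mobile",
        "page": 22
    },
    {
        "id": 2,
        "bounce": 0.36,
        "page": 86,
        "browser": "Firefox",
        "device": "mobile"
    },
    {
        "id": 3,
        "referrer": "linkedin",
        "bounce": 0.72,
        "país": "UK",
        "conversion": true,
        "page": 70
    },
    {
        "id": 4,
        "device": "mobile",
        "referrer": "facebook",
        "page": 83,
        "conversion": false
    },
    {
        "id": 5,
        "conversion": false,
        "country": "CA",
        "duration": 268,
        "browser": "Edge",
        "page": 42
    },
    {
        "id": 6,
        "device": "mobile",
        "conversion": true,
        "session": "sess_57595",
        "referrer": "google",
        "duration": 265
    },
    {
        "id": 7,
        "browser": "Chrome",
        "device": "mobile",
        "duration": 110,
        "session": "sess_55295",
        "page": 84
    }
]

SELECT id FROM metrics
[1, 2, 3, 4, 5, 6, 7]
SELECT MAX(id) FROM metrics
7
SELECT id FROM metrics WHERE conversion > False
[1, 3, 6]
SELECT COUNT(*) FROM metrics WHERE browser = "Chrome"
1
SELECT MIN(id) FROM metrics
1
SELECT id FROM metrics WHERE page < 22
[]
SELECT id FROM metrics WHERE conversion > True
[]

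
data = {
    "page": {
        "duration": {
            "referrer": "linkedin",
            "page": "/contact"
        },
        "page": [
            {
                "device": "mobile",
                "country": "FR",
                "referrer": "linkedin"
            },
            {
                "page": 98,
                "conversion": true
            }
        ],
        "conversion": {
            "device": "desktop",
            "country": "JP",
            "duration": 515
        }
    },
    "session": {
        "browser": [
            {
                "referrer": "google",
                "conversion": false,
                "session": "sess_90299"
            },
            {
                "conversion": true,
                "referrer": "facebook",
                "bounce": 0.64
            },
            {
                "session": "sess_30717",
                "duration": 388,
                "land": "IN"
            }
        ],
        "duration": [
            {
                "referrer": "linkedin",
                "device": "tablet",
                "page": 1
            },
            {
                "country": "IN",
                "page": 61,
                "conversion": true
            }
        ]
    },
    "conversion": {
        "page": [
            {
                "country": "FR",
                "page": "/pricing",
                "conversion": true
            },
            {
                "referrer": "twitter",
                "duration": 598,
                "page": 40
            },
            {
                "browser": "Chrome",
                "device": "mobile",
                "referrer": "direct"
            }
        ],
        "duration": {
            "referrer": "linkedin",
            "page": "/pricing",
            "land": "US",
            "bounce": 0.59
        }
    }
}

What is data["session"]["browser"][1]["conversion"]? True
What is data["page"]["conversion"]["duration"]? 515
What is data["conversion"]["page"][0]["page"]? "/pricing"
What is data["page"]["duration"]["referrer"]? "linkedin"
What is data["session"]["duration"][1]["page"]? 61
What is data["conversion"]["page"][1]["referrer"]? "twitter"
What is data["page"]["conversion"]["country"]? "JP"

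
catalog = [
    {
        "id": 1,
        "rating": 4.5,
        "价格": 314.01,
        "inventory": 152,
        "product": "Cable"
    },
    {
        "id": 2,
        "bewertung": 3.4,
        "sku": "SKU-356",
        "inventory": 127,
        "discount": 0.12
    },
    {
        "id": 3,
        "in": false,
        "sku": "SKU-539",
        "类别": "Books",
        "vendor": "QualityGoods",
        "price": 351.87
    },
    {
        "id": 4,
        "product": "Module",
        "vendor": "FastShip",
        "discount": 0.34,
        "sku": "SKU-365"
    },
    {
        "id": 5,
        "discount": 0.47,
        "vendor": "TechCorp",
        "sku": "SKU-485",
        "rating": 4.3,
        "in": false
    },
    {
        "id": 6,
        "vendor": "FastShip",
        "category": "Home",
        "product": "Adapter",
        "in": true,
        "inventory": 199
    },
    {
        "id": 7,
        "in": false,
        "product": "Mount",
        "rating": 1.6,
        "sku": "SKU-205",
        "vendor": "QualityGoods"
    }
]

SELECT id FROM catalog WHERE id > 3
[4, 5, 6, 7]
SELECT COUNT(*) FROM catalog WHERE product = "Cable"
1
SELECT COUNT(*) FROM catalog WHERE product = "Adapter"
1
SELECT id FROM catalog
[1, 2, 3, 4, 5, 6, 7]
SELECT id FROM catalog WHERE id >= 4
[4, 5, 6, 7]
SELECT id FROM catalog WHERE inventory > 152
[6]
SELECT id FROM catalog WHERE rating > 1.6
[1, 5]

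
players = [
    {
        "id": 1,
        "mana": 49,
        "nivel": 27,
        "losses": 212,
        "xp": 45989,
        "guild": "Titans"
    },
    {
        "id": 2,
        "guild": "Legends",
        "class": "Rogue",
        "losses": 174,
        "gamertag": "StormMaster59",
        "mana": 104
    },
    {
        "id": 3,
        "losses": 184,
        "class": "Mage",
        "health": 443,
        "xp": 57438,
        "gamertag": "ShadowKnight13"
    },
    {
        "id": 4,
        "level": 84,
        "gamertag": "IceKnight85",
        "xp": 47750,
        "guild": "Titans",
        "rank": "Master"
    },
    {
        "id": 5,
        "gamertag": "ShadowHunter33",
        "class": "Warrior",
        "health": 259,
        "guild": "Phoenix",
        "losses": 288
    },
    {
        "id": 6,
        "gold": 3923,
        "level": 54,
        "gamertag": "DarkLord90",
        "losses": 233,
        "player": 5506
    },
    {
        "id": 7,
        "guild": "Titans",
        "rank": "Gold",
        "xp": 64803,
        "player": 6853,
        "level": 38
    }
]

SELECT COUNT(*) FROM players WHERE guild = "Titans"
3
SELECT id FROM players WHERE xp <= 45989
[1]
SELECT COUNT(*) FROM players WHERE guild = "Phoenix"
1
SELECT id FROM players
[1, 2, 3, 4, 5, 6, 7]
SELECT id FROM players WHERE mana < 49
[]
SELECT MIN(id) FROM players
1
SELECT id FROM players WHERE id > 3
[4, 5, 6, 7]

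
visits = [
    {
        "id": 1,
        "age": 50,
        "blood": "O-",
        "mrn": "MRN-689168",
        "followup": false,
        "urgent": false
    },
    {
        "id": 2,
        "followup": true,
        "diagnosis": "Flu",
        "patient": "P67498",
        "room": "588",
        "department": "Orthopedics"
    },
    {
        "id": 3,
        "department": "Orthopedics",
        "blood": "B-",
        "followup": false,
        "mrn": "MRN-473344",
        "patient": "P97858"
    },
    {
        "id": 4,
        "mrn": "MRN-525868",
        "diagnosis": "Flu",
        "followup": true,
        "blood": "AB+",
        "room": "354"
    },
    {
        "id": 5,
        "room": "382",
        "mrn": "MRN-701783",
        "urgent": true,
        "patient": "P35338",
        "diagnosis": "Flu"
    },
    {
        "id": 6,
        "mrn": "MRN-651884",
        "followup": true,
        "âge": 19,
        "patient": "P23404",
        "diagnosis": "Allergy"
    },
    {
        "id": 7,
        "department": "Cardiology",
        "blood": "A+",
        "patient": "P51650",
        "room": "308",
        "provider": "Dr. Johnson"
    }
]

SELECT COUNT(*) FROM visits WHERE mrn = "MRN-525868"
1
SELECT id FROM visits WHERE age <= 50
[1]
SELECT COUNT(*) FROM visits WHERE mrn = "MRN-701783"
1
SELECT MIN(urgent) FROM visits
False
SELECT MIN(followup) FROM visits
False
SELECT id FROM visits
[1, 2, 3, 4, 5, 6, 7]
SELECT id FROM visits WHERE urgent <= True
[1, 5]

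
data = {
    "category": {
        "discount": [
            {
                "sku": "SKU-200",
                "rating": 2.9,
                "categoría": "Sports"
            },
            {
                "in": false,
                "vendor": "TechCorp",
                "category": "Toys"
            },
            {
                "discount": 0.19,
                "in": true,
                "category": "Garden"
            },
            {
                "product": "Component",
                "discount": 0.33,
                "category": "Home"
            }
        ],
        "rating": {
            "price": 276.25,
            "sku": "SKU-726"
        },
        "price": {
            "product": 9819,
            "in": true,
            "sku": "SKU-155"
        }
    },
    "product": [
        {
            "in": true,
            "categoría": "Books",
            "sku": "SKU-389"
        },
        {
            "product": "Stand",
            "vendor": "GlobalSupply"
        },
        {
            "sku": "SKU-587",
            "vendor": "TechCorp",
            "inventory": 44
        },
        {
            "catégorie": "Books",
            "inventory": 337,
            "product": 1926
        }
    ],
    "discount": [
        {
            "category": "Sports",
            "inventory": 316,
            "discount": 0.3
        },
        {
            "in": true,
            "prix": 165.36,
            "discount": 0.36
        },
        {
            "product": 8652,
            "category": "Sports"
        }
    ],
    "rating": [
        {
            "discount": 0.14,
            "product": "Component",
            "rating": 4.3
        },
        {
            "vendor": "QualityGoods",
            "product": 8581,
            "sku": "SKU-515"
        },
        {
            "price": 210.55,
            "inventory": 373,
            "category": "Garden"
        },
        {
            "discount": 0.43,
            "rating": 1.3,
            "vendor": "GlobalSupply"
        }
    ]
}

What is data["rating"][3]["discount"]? 0.43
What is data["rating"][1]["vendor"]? "QualityGoods"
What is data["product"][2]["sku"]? "SKU-587"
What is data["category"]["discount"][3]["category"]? "Home"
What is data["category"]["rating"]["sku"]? "SKU-726"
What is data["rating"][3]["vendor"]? "GlobalSupply"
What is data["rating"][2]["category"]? "Garden"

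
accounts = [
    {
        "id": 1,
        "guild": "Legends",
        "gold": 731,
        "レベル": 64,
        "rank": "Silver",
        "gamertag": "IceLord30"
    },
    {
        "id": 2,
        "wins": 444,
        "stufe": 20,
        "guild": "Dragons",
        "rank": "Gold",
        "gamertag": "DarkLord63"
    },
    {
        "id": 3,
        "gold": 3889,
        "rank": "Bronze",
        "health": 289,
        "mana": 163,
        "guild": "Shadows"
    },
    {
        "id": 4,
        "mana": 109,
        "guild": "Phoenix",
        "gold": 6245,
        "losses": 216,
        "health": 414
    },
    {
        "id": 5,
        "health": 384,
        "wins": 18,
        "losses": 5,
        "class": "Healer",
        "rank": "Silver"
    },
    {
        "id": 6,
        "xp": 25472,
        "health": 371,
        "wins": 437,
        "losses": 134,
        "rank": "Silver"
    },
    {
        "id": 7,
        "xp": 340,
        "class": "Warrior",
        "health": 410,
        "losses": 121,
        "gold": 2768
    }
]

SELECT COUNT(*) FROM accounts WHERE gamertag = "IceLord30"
1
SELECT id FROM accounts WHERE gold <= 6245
[1, 3, 4, 7]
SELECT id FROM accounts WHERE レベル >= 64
[1]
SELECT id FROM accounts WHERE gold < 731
[]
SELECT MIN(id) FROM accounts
1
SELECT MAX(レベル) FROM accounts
64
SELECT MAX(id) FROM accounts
7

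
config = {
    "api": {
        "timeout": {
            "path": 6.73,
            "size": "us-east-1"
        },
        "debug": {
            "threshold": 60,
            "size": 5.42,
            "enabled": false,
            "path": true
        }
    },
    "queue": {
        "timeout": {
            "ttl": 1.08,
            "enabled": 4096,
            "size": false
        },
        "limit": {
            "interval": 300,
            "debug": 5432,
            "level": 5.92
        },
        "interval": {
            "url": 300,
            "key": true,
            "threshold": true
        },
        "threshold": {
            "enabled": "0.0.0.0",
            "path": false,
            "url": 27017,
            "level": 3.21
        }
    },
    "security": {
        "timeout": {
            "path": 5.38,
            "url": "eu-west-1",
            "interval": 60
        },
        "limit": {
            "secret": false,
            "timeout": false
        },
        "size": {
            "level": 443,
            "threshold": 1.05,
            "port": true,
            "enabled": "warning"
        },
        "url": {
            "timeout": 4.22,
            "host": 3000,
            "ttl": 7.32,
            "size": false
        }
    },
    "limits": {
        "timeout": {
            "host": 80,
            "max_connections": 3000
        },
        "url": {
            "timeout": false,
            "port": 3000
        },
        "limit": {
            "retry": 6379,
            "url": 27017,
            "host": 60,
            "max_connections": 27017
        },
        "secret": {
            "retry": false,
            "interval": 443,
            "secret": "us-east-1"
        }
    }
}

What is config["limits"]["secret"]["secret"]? "us-east-1"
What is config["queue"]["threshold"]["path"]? False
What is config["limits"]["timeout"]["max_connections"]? 3000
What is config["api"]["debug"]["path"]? True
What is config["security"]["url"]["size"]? False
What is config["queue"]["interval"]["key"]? True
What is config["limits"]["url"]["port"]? 3000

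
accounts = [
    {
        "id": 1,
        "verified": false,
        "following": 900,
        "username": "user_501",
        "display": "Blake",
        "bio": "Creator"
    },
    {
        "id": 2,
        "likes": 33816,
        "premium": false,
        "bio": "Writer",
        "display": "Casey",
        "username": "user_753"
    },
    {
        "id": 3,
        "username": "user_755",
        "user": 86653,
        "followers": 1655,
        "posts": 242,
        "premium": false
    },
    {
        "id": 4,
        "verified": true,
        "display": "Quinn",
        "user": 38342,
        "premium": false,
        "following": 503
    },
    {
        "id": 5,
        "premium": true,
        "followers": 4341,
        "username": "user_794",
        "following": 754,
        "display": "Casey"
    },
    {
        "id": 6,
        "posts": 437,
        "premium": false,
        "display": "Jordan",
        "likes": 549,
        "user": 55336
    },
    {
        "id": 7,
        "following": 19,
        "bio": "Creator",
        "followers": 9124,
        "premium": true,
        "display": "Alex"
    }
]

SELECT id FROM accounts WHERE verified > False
[4]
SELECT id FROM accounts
[1, 2, 3, 4, 5, 6, 7]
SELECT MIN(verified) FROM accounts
False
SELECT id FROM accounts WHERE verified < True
[1]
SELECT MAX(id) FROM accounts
7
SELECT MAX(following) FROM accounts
900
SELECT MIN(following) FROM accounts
19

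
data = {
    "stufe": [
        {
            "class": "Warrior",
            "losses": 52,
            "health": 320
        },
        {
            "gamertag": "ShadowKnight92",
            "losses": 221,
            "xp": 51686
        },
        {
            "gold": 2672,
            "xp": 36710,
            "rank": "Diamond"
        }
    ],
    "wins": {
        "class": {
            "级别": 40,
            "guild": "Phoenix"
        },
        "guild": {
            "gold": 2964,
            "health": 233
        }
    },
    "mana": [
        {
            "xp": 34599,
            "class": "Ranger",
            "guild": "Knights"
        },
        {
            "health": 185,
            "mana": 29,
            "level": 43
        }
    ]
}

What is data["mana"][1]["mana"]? 29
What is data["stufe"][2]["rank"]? "Diamond"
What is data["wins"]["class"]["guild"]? "Phoenix"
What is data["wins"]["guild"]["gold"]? 2964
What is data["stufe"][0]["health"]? 320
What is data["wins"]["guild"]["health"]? 233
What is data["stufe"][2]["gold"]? 2672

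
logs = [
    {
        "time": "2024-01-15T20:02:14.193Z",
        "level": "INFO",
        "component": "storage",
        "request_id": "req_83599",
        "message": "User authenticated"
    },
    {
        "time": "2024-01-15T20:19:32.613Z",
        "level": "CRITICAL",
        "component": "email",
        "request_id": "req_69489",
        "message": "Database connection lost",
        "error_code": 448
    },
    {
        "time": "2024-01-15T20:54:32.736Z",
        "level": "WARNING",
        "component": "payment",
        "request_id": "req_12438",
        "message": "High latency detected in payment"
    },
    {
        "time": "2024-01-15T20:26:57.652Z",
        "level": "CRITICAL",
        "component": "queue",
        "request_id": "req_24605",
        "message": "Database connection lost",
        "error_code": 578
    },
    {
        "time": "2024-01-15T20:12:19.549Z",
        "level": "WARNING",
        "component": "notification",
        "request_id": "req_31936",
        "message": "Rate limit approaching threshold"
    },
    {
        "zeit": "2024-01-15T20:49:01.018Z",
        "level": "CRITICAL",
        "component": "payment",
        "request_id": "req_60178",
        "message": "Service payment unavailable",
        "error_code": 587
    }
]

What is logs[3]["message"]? "Database connection lost"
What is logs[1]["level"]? "CRITICAL"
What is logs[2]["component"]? "payment"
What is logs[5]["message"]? "Service payment unavailable"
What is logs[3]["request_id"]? "req_24605"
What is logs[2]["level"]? "WARNING"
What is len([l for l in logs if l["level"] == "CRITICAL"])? 3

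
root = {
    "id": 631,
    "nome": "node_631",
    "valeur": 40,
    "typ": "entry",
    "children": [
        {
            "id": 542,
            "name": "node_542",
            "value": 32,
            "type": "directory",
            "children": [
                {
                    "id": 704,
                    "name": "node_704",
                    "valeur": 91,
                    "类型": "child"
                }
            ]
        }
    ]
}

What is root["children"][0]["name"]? "node_542"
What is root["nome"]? "node_631"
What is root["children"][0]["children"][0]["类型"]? "child"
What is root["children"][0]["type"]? "directory"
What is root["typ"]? "entry"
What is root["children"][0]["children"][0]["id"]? 704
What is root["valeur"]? 40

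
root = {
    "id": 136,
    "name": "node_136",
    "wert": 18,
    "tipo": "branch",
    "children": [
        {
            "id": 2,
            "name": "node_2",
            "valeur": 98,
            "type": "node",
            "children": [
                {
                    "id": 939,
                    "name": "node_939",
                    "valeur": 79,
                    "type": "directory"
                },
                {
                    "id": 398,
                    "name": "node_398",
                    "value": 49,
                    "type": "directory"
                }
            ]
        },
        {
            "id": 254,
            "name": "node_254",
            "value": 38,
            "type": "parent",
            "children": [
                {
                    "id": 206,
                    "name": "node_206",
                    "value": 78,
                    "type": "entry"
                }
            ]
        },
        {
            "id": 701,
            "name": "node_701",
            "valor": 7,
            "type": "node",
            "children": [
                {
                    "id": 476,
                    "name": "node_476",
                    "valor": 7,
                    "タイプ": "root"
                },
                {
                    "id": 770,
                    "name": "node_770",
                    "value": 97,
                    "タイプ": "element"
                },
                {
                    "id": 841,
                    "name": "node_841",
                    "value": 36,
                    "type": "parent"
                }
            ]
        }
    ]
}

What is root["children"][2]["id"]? 701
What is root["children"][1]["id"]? 254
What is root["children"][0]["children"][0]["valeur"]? 79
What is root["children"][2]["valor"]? 7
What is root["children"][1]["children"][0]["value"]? 78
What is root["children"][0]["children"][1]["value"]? 49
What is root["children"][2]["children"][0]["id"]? 476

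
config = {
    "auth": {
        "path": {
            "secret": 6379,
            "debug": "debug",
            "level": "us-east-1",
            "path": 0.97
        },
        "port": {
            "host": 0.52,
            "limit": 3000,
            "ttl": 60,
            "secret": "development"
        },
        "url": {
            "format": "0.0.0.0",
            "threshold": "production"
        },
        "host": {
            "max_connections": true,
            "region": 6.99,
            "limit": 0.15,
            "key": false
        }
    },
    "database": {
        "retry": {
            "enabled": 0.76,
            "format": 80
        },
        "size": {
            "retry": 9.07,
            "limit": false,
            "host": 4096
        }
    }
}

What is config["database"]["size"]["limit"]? False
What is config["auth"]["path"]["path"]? 0.97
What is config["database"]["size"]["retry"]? 9.07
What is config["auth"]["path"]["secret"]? 6379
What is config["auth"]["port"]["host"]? 0.52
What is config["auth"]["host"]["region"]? 6.99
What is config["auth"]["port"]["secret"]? "development"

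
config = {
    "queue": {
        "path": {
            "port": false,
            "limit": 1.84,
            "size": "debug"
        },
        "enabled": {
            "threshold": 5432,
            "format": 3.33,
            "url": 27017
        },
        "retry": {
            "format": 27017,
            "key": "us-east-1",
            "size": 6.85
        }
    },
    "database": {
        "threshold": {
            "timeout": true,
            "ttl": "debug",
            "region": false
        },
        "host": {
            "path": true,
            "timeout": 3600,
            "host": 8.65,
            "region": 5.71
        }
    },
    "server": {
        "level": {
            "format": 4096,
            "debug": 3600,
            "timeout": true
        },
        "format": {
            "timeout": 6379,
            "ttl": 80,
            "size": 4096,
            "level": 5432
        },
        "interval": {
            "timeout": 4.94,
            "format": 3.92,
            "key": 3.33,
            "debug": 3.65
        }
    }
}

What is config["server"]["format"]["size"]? 4096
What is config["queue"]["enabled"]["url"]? 27017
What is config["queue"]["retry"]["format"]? 27017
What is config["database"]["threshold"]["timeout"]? True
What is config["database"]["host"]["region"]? 5.71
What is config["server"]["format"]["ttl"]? 80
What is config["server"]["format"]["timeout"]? 6379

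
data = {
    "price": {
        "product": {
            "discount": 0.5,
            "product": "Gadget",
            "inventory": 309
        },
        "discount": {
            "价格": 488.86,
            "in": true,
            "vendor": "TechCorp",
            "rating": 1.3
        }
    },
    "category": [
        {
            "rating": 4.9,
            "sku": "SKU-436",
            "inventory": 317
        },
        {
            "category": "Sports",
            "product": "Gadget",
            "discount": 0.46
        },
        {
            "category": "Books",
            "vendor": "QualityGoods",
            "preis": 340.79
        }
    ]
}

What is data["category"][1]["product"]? "Gadget"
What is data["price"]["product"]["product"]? "Gadget"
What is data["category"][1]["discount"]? 0.46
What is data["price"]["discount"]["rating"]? 1.3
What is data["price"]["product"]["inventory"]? 309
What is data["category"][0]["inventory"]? 317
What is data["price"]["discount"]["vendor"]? "TechCorp"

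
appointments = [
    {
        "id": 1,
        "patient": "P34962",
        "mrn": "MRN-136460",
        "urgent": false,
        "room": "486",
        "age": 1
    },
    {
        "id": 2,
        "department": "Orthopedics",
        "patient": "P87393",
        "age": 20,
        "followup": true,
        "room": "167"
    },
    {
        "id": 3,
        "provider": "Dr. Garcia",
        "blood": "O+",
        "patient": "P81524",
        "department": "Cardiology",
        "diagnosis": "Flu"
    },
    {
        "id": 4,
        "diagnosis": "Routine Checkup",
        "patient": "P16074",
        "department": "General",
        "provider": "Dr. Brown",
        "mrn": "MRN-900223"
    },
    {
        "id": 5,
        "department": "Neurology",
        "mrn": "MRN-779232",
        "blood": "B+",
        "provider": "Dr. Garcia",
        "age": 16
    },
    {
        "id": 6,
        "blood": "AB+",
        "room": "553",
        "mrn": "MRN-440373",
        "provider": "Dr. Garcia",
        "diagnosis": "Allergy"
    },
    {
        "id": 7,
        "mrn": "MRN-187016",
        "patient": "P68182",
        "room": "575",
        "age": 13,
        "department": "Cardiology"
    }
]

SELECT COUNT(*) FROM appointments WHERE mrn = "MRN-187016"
1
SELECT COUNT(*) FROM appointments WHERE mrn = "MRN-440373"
1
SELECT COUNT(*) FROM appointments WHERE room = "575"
1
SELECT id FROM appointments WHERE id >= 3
[3, 4, 5, 6, 7]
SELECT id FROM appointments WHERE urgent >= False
[1]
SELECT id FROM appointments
[1, 2, 3, 4, 5, 6, 7]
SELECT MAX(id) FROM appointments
7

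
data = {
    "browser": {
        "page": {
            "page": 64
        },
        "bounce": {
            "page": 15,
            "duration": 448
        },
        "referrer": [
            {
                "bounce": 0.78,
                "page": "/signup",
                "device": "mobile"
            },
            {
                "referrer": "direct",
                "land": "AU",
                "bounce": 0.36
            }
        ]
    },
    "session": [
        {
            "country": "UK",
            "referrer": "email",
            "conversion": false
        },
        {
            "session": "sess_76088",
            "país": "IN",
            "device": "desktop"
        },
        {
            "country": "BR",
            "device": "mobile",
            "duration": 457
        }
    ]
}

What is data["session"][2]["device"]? "mobile"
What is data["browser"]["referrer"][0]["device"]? "mobile"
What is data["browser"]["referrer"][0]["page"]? "/signup"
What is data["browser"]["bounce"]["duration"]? 448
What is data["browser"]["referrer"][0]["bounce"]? 0.78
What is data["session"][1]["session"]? "sess_76088"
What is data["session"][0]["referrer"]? "email"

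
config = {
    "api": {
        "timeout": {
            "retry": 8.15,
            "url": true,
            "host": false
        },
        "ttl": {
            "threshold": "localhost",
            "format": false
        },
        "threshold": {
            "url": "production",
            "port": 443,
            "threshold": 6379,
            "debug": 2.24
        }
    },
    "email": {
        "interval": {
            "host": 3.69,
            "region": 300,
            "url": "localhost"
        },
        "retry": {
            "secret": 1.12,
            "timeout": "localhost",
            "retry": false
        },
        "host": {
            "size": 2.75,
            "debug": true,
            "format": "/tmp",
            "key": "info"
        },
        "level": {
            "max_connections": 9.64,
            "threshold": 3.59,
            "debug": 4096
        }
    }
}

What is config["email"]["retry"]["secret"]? 1.12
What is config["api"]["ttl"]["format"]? False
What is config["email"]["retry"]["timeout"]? "localhost"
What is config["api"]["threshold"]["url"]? "production"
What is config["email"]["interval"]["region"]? 300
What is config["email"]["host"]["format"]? "/tmp"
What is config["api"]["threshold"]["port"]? 443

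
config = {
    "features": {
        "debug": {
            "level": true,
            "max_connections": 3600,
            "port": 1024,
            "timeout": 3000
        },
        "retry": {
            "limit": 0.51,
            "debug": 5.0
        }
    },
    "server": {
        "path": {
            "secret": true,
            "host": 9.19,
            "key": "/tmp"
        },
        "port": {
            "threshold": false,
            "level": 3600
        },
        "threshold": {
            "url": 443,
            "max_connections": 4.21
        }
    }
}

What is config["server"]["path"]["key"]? "/tmp"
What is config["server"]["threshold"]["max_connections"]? 4.21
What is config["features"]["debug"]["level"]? True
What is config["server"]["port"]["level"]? 3600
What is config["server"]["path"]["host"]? 9.19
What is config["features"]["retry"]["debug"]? 5.0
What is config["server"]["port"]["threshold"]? False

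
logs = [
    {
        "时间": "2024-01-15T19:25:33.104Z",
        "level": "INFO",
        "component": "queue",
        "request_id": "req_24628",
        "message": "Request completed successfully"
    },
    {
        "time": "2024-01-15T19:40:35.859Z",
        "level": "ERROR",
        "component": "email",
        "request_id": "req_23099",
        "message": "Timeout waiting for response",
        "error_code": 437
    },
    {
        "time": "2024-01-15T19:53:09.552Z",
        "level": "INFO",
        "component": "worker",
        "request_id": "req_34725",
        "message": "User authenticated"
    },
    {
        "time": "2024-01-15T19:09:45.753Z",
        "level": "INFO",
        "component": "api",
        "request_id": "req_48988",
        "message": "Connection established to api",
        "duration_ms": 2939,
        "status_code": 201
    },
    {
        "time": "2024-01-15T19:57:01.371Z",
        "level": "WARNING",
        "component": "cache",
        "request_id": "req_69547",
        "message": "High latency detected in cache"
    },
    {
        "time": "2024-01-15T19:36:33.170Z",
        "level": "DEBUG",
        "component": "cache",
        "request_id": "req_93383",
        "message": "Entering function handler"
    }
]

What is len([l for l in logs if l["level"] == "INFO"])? 3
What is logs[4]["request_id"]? "req_69547"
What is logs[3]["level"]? "INFO"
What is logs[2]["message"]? "User authenticated"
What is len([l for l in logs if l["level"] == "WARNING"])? 1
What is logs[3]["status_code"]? 201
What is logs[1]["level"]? "ERROR"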